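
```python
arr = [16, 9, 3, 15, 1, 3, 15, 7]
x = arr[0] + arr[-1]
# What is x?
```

arr has length 8. arr[0] = 16.
arr has length 8. Negative index -1 maps to positive index 8 + (-1) = 7. arr[7] = 7.
Sum: 16 + 7 = 23.

23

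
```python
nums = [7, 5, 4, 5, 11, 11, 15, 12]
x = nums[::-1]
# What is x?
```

nums has length 8. The slice nums[::-1] selects indices [7, 6, 5, 4, 3, 2, 1, 0] (7->12, 6->15, 5->11, 4->11, 3->5, 2->4, 1->5, 0->7), giving [12, 15, 11, 11, 5, 4, 5, 7].

[12, 15, 11, 11, 5, 4, 5, 7]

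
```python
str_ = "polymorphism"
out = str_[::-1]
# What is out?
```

str_ has length 12. The slice str_[::-1] selects indices [11, 10, 9, 8, 7, 6, 5, 4, 3, 2, 1, 0] (11->'m', 10->'s', 9->'i', 8->'h', 7->'p', 6->'r', 5->'o', 4->'m', 3->'y', 2->'l', 1->'o', 0->'p'), giving 'msihpromylop'.

'msihpromylop'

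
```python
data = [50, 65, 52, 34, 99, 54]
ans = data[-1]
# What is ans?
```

data has length 6. Negative index -1 maps to positive index 6 + (-1) = 5. data[5] = 54.

54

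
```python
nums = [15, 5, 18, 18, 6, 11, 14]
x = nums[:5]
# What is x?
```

nums has length 7. The slice nums[:5] selects indices [0, 1, 2, 3, 4] (0->15, 1->5, 2->18, 3->18, 4->6), giving [15, 5, 18, 18, 6].

[15, 5, 18, 18, 6]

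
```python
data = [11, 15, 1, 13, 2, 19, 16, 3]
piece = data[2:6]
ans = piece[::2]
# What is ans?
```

data has length 8. The slice data[2:6] selects indices [2, 3, 4, 5] (2->1, 3->13, 4->2, 5->19), giving [1, 13, 2, 19]. So piece = [1, 13, 2, 19]. piece has length 4. The slice piece[::2] selects indices [0, 2] (0->1, 2->2), giving [1, 2].

[1, 2]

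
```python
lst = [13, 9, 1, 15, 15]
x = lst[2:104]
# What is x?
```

lst has length 5. The slice lst[2:104] selects indices [2, 3, 4] (2->1, 3->15, 4->15), giving [1, 15, 15].

[1, 15, 15]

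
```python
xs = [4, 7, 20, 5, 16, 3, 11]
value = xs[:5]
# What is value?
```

xs has length 7. The slice xs[:5] selects indices [0, 1, 2, 3, 4] (0->4, 1->7, 2->20, 3->5, 4->16), giving [4, 7, 20, 5, 16].

[4, 7, 20, 5, 16]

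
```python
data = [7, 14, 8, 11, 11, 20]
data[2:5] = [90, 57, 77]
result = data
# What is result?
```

data starts as [7, 14, 8, 11, 11, 20] (length 6). The slice data[2:5] covers indices [2, 3, 4] with values [8, 11, 11]. Replacing that slice with [90, 57, 77] (same length) produces [7, 14, 90, 57, 77, 20].

[7, 14, 90, 57, 77, 20]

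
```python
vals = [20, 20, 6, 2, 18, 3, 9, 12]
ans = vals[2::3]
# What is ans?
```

vals has length 8. The slice vals[2::3] selects indices [2, 5] (2->6, 5->3), giving [6, 3].

[6, 3]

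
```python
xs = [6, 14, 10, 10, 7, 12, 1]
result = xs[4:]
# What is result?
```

xs has length 7. The slice xs[4:] selects indices [4, 5, 6] (4->7, 5->12, 6->1), giving [7, 12, 1].

[7, 12, 1]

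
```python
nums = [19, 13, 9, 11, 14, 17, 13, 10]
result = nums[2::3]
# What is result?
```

nums has length 8. The slice nums[2::3] selects indices [2, 5] (2->9, 5->17), giving [9, 17].

[9, 17]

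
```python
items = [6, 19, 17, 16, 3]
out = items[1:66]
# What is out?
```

items has length 5. The slice items[1:66] selects indices [1, 2, 3, 4] (1->19, 2->17, 3->16, 4->3), giving [19, 17, 16, 3].

[19, 17, 16, 3]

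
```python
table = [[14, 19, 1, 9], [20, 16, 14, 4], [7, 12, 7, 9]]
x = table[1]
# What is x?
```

table has 3 rows. Row 1 is [20, 16, 14, 4].

[20, 16, 14, 4]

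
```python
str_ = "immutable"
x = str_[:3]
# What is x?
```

str_ has length 9. The slice str_[:3] selects indices [0, 1, 2] (0->'i', 1->'m', 2->'m'), giving 'imm'.

'imm'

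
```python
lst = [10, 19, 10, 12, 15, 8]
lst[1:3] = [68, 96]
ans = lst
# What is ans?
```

lst starts as [10, 19, 10, 12, 15, 8] (length 6). The slice lst[1:3] covers indices [1, 2] with values [19, 10]. Replacing that slice with [68, 96] (same length) produces [10, 68, 96, 12, 15, 8].

[10, 68, 96, 12, 15, 8]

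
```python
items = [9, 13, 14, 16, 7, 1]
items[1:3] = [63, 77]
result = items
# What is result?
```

items starts as [9, 13, 14, 16, 7, 1] (length 6). The slice items[1:3] covers indices [1, 2] with values [13, 14]. Replacing that slice with [63, 77] (same length) produces [9, 63, 77, 16, 7, 1].

[9, 63, 77, 16, 7, 1]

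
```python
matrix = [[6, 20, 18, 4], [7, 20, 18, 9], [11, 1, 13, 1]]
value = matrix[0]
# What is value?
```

matrix has 3 rows. Row 0 is [6, 20, 18, 4].

[6, 20, 18, 4]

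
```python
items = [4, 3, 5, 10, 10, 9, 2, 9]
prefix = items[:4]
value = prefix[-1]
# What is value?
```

items has length 8. The slice items[:4] selects indices [0, 1, 2, 3] (0->4, 1->3, 2->5, 3->10), giving [4, 3, 5, 10]. So prefix = [4, 3, 5, 10]. Then prefix[-1] = 10.

10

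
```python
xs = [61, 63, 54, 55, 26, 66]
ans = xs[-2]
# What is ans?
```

xs has length 6. Negative index -2 maps to positive index 6 + (-2) = 4. xs[4] = 26.

26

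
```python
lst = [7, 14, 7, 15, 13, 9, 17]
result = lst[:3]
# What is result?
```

lst has length 7. The slice lst[:3] selects indices [0, 1, 2] (0->7, 1->14, 2->7), giving [7, 14, 7].

[7, 14, 7]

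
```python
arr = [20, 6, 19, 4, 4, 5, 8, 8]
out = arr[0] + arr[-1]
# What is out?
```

arr has length 8. arr[0] = 20.
arr has length 8. Negative index -1 maps to positive index 8 + (-1) = 7. arr[7] = 8.
Sum: 20 + 8 = 28.

28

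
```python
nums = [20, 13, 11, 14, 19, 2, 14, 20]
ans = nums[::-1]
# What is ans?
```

nums has length 8. The slice nums[::-1] selects indices [7, 6, 5, 4, 3, 2, 1, 0] (7->20, 6->14, 5->2, 4->19, 3->14, 2->11, 1->13, 0->20), giving [20, 14, 2, 19, 14, 11, 13, 20].

[20, 14, 2, 19, 14, 11, 13, 20]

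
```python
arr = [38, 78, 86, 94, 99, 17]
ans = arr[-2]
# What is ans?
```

arr has length 6. Negative index -2 maps to positive index 6 + (-2) = 4. arr[4] = 99.

99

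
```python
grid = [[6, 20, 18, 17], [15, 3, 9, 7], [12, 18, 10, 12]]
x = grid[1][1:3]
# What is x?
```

grid[1] = [15, 3, 9, 7]. grid[1] has length 4. The slice grid[1][1:3] selects indices [1, 2] (1->3, 2->9), giving [3, 9].

[3, 9]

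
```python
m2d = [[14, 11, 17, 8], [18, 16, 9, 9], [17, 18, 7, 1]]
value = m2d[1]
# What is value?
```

m2d has 3 rows. Row 1 is [18, 16, 9, 9].

[18, 16, 9, 9]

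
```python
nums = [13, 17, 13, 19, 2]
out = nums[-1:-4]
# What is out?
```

nums has length 5. The slice nums[-1:-4] resolves to an empty index range, so the result is [].

[]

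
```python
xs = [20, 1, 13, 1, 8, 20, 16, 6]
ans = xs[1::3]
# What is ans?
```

xs has length 8. The slice xs[1::3] selects indices [1, 4, 7] (1->1, 4->8, 7->6), giving [1, 8, 6].

[1, 8, 6]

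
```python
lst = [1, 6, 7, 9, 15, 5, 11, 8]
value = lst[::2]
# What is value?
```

lst has length 8. The slice lst[::2] selects indices [0, 2, 4, 6] (0->1, 2->7, 4->15, 6->11), giving [1, 7, 15, 11].

[1, 7, 15, 11]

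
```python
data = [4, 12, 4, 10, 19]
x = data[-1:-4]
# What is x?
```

data has length 5. The slice data[-1:-4] resolves to an empty index range, so the result is [].

[]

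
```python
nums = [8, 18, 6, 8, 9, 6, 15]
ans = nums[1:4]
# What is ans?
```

nums has length 7. The slice nums[1:4] selects indices [1, 2, 3] (1->18, 2->6, 3->8), giving [18, 6, 8].

[18, 6, 8]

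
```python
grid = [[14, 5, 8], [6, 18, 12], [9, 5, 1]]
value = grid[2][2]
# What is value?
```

grid[2] = [9, 5, 1]. Taking column 2 of that row yields 1.

1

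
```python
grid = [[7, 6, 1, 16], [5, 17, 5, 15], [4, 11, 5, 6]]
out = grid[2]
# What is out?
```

grid has 3 rows. Row 2 is [4, 11, 5, 6].

[4, 11, 5, 6]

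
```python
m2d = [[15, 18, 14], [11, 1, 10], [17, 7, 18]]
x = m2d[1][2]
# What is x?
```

m2d[1] = [11, 1, 10]. Taking column 2 of that row yields 10.

10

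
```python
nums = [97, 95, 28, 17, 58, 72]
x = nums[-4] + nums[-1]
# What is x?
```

nums has length 6. Negative index -4 maps to positive index 6 + (-4) = 2. nums[2] = 28.
nums has length 6. Negative index -1 maps to positive index 6 + (-1) = 5. nums[5] = 72.
Sum: 28 + 72 = 100.

100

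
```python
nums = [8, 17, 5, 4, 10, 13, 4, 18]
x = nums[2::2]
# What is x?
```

nums has length 8. The slice nums[2::2] selects indices [2, 4, 6] (2->5, 4->10, 6->4), giving [5, 10, 4].

[5, 10, 4]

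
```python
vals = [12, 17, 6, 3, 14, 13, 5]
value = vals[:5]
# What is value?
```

vals has length 7. The slice vals[:5] selects indices [0, 1, 2, 3, 4] (0->12, 1->17, 2->6, 3->3, 4->14), giving [12, 17, 6, 3, 14].

[12, 17, 6, 3, 14]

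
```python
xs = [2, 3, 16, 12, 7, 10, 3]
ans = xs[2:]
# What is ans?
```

xs has length 7. The slice xs[2:] selects indices [2, 3, 4, 5, 6] (2->16, 3->12, 4->7, 5->10, 6->3), giving [16, 12, 7, 10, 3].

[16, 12, 7, 10, 3]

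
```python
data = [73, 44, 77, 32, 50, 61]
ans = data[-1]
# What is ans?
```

data has length 6. Negative index -1 maps to positive index 6 + (-1) = 5. data[5] = 61.

61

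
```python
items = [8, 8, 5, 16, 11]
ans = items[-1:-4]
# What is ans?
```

items has length 5. The slice items[-1:-4] resolves to an empty index range, so the result is [].

[]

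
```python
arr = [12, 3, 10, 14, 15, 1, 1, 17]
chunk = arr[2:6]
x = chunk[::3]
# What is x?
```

arr has length 8. The slice arr[2:6] selects indices [2, 3, 4, 5] (2->10, 3->14, 4->15, 5->1), giving [10, 14, 15, 1]. So chunk = [10, 14, 15, 1]. chunk has length 4. The slice chunk[::3] selects indices [0, 3] (0->10, 3->1), giving [10, 1].

[10, 1]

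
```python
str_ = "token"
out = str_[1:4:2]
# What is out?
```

str_ has length 5. The slice str_[1:4:2] selects indices [1, 3] (1->'o', 3->'e'), giving 'oe'.

'oe'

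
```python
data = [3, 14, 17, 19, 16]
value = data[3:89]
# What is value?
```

data has length 5. The slice data[3:89] selects indices [3, 4] (3->19, 4->16), giving [19, 16].

[19, 16]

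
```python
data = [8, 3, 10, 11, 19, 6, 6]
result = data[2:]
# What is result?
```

data has length 7. The slice data[2:] selects indices [2, 3, 4, 5, 6] (2->10, 3->11, 4->19, 5->6, 6->6), giving [10, 11, 19, 6, 6].

[10, 11, 19, 6, 6]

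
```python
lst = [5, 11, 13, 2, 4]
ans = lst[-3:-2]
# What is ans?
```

lst has length 5. The slice lst[-3:-2] selects indices [2] (2->13), giving [13].

[13]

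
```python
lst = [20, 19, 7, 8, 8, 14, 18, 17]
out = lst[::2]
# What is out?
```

lst has length 8. The slice lst[::2] selects indices [0, 2, 4, 6] (0->20, 2->7, 4->8, 6->18), giving [20, 7, 8, 18].

[20, 7, 8, 18]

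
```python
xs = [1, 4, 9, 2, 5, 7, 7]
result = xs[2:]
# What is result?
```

xs has length 7. The slice xs[2:] selects indices [2, 3, 4, 5, 6] (2->9, 3->2, 4->5, 5->7, 6->7), giving [9, 2, 5, 7, 7].

[9, 2, 5, 7, 7]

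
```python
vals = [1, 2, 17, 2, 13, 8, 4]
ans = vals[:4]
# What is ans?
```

vals has length 7. The slice vals[:4] selects indices [0, 1, 2, 3] (0->1, 1->2, 2->17, 3->2), giving [1, 2, 17, 2].

[1, 2, 17, 2]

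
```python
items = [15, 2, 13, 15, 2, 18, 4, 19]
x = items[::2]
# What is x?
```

items has length 8. The slice items[::2] selects indices [0, 2, 4, 6] (0->15, 2->13, 4->2, 6->4), giving [15, 13, 2, 4].

[15, 13, 2, 4]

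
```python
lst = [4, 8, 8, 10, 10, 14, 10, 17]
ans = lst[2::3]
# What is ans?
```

lst has length 8. The slice lst[2::3] selects indices [2, 5] (2->8, 5->14), giving [8, 14].

[8, 14]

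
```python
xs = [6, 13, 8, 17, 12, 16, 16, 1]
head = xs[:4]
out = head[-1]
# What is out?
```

xs has length 8. The slice xs[:4] selects indices [0, 1, 2, 3] (0->6, 1->13, 2->8, 3->17), giving [6, 13, 8, 17]. So head = [6, 13, 8, 17]. Then head[-1] = 17.

17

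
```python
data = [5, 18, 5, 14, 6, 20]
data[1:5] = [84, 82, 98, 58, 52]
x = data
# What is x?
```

data starts as [5, 18, 5, 14, 6, 20] (length 6). The slice data[1:5] covers indices [1, 2, 3, 4] with values [18, 5, 14, 6]. Replacing that slice with [84, 82, 98, 58, 52] (different length) produces [5, 84, 82, 98, 58, 52, 20].

[5, 84, 82, 98, 58, 52, 20]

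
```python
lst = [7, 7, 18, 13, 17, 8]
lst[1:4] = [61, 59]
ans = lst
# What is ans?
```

lst starts as [7, 7, 18, 13, 17, 8] (length 6). The slice lst[1:4] covers indices [1, 2, 3] with values [7, 18, 13]. Replacing that slice with [61, 59] (different length) produces [7, 61, 59, 17, 8].

[7, 61, 59, 17, 8]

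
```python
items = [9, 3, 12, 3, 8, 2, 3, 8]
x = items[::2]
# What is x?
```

items has length 8. The slice items[::2] selects indices [0, 2, 4, 6] (0->9, 2->12, 4->8, 6->3), giving [9, 12, 8, 3].

[9, 12, 8, 3]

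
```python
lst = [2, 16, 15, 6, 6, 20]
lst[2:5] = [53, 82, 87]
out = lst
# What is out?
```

lst starts as [2, 16, 15, 6, 6, 20] (length 6). The slice lst[2:5] covers indices [2, 3, 4] with values [15, 6, 6]. Replacing that slice with [53, 82, 87] (same length) produces [2, 16, 53, 82, 87, 20].

[2, 16, 53, 82, 87, 20]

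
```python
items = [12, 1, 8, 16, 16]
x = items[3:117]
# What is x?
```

items has length 5. The slice items[3:117] selects indices [3, 4] (3->16, 4->16), giving [16, 16].

[16, 16]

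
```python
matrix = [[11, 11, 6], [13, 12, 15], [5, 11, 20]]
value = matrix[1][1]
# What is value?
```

matrix[1] = [13, 12, 15]. Taking column 1 of that row yields 12.

12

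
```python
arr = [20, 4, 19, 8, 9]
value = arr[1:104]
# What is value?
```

arr has length 5. The slice arr[1:104] selects indices [1, 2, 3, 4] (1->4, 2->19, 3->8, 4->9), giving [4, 19, 8, 9].

[4, 19, 8, 9]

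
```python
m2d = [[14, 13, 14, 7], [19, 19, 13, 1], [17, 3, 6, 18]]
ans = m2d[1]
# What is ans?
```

m2d has 3 rows. Row 1 is [19, 19, 13, 1].

[19, 19, 13, 1]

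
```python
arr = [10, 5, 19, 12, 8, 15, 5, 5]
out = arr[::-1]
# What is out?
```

arr has length 8. The slice arr[::-1] selects indices [7, 6, 5, 4, 3, 2, 1, 0] (7->5, 6->5, 5->15, 4->8, 3->12, 2->19, 1->5, 0->10), giving [5, 5, 15, 8, 12, 19, 5, 10].

[5, 5, 15, 8, 12, 19, 5, 10]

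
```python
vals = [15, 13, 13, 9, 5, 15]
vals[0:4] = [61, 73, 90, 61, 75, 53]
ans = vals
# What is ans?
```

vals starts as [15, 13, 13, 9, 5, 15] (length 6). The slice vals[0:4] covers indices [0, 1, 2, 3] with values [15, 13, 13, 9]. Replacing that slice with [61, 73, 90, 61, 75, 53] (different length) produces [61, 73, 90, 61, 75, 53, 5, 15].

[61, 73, 90, 61, 75, 53, 5, 15]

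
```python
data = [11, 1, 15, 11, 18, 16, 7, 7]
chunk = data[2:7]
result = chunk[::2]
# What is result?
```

data has length 8. The slice data[2:7] selects indices [2, 3, 4, 5, 6] (2->15, 3->11, 4->18, 5->16, 6->7), giving [15, 11, 18, 16, 7]. So chunk = [15, 11, 18, 16, 7]. chunk has length 5. The slice chunk[::2] selects indices [0, 2, 4] (0->15, 2->18, 4->7), giving [15, 18, 7].

[15, 18, 7]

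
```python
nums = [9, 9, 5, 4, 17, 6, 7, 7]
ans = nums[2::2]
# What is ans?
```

nums has length 8. The slice nums[2::2] selects indices [2, 4, 6] (2->5, 4->17, 6->7), giving [5, 17, 7].

[5, 17, 7]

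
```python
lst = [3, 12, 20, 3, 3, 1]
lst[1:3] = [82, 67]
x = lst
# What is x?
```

lst starts as [3, 12, 20, 3, 3, 1] (length 6). The slice lst[1:3] covers indices [1, 2] with values [12, 20]. Replacing that slice with [82, 67] (same length) produces [3, 82, 67, 3, 3, 1].

[3, 82, 67, 3, 3, 1]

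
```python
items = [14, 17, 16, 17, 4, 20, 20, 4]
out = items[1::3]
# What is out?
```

items has length 8. The slice items[1::3] selects indices [1, 4, 7] (1->17, 4->4, 7->4), giving [17, 4, 4].

[17, 4, 4]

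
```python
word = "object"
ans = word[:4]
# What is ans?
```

word has length 6. The slice word[:4] selects indices [0, 1, 2, 3] (0->'o', 1->'b', 2->'j', 3->'e'), giving 'obje'.

'obje'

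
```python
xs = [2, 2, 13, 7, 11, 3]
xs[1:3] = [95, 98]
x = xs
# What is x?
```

xs starts as [2, 2, 13, 7, 11, 3] (length 6). The slice xs[1:3] covers indices [1, 2] with values [2, 13]. Replacing that slice with [95, 98] (same length) produces [2, 95, 98, 7, 11, 3].

[2, 95, 98, 7, 11, 3]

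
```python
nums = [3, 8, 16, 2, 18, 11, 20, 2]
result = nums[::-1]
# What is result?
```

nums has length 8. The slice nums[::-1] selects indices [7, 6, 5, 4, 3, 2, 1, 0] (7->2, 6->20, 5->11, 4->18, 3->2, 2->16, 1->8, 0->3), giving [2, 20, 11, 18, 2, 16, 8, 3].

[2, 20, 11, 18, 2, 16, 8, 3]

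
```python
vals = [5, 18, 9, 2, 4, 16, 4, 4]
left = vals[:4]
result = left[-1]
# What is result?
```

vals has length 8. The slice vals[:4] selects indices [0, 1, 2, 3] (0->5, 1->18, 2->9, 3->2), giving [5, 18, 9, 2]. So left = [5, 18, 9, 2]. Then left[-1] = 2.

2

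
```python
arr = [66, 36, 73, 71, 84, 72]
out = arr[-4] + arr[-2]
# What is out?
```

arr has length 6. Negative index -4 maps to positive index 6 + (-4) = 2. arr[2] = 73.
arr has length 6. Negative index -2 maps to positive index 6 + (-2) = 4. arr[4] = 84.
Sum: 73 + 84 = 157.

157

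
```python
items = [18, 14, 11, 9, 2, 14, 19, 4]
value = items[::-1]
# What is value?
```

items has length 8. The slice items[::-1] selects indices [7, 6, 5, 4, 3, 2, 1, 0] (7->4, 6->19, 5->14, 4->2, 3->9, 2->11, 1->14, 0->18), giving [4, 19, 14, 2, 9, 11, 14, 18].

[4, 19, 14, 2, 9, 11, 14, 18]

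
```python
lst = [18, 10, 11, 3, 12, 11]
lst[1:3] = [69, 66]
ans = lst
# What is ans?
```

lst starts as [18, 10, 11, 3, 12, 11] (length 6). The slice lst[1:3] covers indices [1, 2] with values [10, 11]. Replacing that slice with [69, 66] (same length) produces [18, 69, 66, 3, 12, 11].

[18, 69, 66, 3, 12, 11]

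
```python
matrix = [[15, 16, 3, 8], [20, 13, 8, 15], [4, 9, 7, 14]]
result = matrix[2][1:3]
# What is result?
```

matrix[2] = [4, 9, 7, 14]. matrix[2] has length 4. The slice matrix[2][1:3] selects indices [1, 2] (1->9, 2->7), giving [9, 7].

[9, 7]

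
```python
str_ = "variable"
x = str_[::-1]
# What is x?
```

str_ has length 8. The slice str_[::-1] selects indices [7, 6, 5, 4, 3, 2, 1, 0] (7->'e', 6->'l', 5->'b', 4->'a', 3->'i', 2->'r', 1->'a', 0->'v'), giving 'elbairav'.

'elbairav'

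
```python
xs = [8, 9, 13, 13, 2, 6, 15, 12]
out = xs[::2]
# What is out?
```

xs has length 8. The slice xs[::2] selects indices [0, 2, 4, 6] (0->8, 2->13, 4->2, 6->15), giving [8, 13, 2, 15].

[8, 13, 2, 15]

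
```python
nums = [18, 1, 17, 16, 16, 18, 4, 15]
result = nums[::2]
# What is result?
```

nums has length 8. The slice nums[::2] selects indices [0, 2, 4, 6] (0->18, 2->17, 4->16, 6->4), giving [18, 17, 16, 4].

[18, 17, 16, 4]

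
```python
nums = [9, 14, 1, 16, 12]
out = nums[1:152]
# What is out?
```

nums has length 5. The slice nums[1:152] selects indices [1, 2, 3, 4] (1->14, 2->1, 3->16, 4->12), giving [14, 1, 16, 12].

[14, 1, 16, 12]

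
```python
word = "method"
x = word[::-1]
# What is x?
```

word has length 6. The slice word[::-1] selects indices [5, 4, 3, 2, 1, 0] (5->'d', 4->'o', 3->'h', 2->'t', 1->'e', 0->'m'), giving 'dohtem'.

'dohtem'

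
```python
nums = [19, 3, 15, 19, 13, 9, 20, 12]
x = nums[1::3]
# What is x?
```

nums has length 8. The slice nums[1::3] selects indices [1, 4, 7] (1->3, 4->13, 7->12), giving [3, 13, 12].

[3, 13, 12]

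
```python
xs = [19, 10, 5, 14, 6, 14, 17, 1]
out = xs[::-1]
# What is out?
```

xs has length 8. The slice xs[::-1] selects indices [7, 6, 5, 4, 3, 2, 1, 0] (7->1, 6->17, 5->14, 4->6, 3->14, 2->5, 1->10, 0->19), giving [1, 17, 14, 6, 14, 5, 10, 19].

[1, 17, 14, 6, 14, 5, 10, 19]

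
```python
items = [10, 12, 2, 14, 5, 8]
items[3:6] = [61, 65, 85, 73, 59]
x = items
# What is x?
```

items starts as [10, 12, 2, 14, 5, 8] (length 6). The slice items[3:6] covers indices [3, 4, 5] with values [14, 5, 8]. Replacing that slice with [61, 65, 85, 73, 59] (different length) produces [10, 12, 2, 61, 65, 85, 73, 59].

[10, 12, 2, 61, 65, 85, 73, 59]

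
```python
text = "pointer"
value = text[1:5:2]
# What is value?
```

text has length 7. The slice text[1:5:2] selects indices [1, 3] (1->'o', 3->'n'), giving 'on'.

'on'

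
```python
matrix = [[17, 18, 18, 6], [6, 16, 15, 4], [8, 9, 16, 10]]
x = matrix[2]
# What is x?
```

matrix has 3 rows. Row 2 is [8, 9, 16, 10].

[8, 9, 16, 10]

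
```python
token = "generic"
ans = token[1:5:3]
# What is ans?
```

token has length 7. The slice token[1:5:3] selects indices [1, 4] (1->'e', 4->'r'), giving 'er'.

'er'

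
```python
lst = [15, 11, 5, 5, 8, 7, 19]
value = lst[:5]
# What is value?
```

lst has length 7. The slice lst[:5] selects indices [0, 1, 2, 3, 4] (0->15, 1->11, 2->5, 3->5, 4->8), giving [15, 11, 5, 5, 8].

[15, 11, 5, 5, 8]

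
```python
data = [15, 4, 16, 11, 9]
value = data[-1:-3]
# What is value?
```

data has length 5. The slice data[-1:-3] resolves to an empty index range, so the result is [].

[]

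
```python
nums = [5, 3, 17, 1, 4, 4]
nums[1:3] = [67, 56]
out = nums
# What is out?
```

nums starts as [5, 3, 17, 1, 4, 4] (length 6). The slice nums[1:3] covers indices [1, 2] with values [3, 17]. Replacing that slice with [67, 56] (same length) produces [5, 67, 56, 1, 4, 4].

[5, 67, 56, 1, 4, 4]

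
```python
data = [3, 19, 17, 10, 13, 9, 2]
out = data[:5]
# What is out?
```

data has length 7. The slice data[:5] selects indices [0, 1, 2, 3, 4] (0->3, 1->19, 2->17, 3->10, 4->13), giving [3, 19, 17, 10, 13].

[3, 19, 17, 10, 13]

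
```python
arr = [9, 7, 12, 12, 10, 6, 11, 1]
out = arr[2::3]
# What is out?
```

arr has length 8. The slice arr[2::3] selects indices [2, 5] (2->12, 5->6), giving [12, 6].

[12, 6]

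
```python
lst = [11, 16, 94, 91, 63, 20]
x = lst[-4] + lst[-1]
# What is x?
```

lst has length 6. Negative index -4 maps to positive index 6 + (-4) = 2. lst[2] = 94.
lst has length 6. Negative index -1 maps to positive index 6 + (-1) = 5. lst[5] = 20.
Sum: 94 + 20 = 114.

114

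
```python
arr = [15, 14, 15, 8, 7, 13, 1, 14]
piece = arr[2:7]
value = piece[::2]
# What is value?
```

arr has length 8. The slice arr[2:7] selects indices [2, 3, 4, 5, 6] (2->15, 3->8, 4->7, 5->13, 6->1), giving [15, 8, 7, 13, 1]. So piece = [15, 8, 7, 13, 1]. piece has length 5. The slice piece[::2] selects indices [0, 2, 4] (0->15, 2->7, 4->1), giving [15, 7, 1].

[15, 7, 1]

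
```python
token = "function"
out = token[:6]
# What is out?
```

token has length 8. The slice token[:6] selects indices [0, 1, 2, 3, 4, 5] (0->'f', 1->'u', 2->'n', 3->'c', 4->'t', 5->'i'), giving 'functi'.

'functi'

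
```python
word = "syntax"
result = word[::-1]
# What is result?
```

word has length 6. The slice word[::-1] selects indices [5, 4, 3, 2, 1, 0] (5->'x', 4->'a', 3->'t', 2->'n', 1->'y', 0->'s'), giving 'xatnys'.

'xatnys'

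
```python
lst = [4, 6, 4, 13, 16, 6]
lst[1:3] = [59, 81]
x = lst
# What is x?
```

lst starts as [4, 6, 4, 13, 16, 6] (length 6). The slice lst[1:3] covers indices [1, 2] with values [6, 4]. Replacing that slice with [59, 81] (same length) produces [4, 59, 81, 13, 16, 6].

[4, 59, 81, 13, 16, 6]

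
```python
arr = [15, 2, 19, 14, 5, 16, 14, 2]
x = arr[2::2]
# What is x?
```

arr has length 8. The slice arr[2::2] selects indices [2, 4, 6] (2->19, 4->5, 6->14), giving [19, 5, 14].

[19, 5, 14]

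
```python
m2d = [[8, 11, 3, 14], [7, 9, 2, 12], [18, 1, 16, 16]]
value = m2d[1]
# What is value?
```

m2d has 3 rows. Row 1 is [7, 9, 2, 12].

[7, 9, 2, 12]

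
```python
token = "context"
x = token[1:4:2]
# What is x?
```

token has length 7. The slice token[1:4:2] selects indices [1, 3] (1->'o', 3->'t'), giving 'ot'.

'ot'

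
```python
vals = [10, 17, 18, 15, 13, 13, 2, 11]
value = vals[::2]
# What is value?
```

vals has length 8. The slice vals[::2] selects indices [0, 2, 4, 6] (0->10, 2->18, 4->13, 6->2), giving [10, 18, 13, 2].

[10, 18, 13, 2]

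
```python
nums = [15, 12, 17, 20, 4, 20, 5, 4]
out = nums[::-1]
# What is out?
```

nums has length 8. The slice nums[::-1] selects indices [7, 6, 5, 4, 3, 2, 1, 0] (7->4, 6->5, 5->20, 4->4, 3->20, 2->17, 1->12, 0->15), giving [4, 5, 20, 4, 20, 17, 12, 15].

[4, 5, 20, 4, 20, 17, 12, 15]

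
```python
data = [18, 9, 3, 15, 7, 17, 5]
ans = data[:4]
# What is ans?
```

data has length 7. The slice data[:4] selects indices [0, 1, 2, 3] (0->18, 1->9, 2->3, 3->15), giving [18, 9, 3, 15].

[18, 9, 3, 15]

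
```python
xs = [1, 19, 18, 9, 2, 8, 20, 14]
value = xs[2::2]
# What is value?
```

xs has length 8. The slice xs[2::2] selects indices [2, 4, 6] (2->18, 4->2, 6->20), giving [18, 2, 20].

[18, 2, 20]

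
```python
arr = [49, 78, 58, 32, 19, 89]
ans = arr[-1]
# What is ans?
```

arr has length 6. Negative index -1 maps to positive index 6 + (-1) = 5. arr[5] = 89.

89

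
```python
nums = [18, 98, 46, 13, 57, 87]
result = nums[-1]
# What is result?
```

nums has length 6. Negative index -1 maps to positive index 6 + (-1) = 5. nums[5] = 87.

87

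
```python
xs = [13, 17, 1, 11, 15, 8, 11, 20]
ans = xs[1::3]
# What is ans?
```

xs has length 8. The slice xs[1::3] selects indices [1, 4, 7] (1->17, 4->15, 7->20), giving [17, 15, 20].

[17, 15, 20]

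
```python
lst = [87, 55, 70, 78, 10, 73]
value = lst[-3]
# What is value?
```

lst has length 6. Negative index -3 maps to positive index 6 + (-3) = 3. lst[3] = 78.

78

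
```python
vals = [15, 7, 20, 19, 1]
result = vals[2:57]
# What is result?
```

vals has length 5. The slice vals[2:57] selects indices [2, 3, 4] (2->20, 3->19, 4->1), giving [20, 19, 1].

[20, 19, 1]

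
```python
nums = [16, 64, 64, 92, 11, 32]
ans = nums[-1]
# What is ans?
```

nums has length 6. Negative index -1 maps to positive index 6 + (-1) = 5. nums[5] = 32.

32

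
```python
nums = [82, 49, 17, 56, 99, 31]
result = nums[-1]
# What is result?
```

nums has length 6. Negative index -1 maps to positive index 6 + (-1) = 5. nums[5] = 31.

31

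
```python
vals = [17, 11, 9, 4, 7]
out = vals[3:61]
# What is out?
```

vals has length 5. The slice vals[3:61] selects indices [3, 4] (3->4, 4->7), giving [4, 7].

[4, 7]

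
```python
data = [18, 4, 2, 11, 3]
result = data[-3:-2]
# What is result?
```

data has length 5. The slice data[-3:-2] selects indices [2] (2->2), giving [2].

[2]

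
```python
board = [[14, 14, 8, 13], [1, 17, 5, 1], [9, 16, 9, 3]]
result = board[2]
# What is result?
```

board has 3 rows. Row 2 is [9, 16, 9, 3].

[9, 16, 9, 3]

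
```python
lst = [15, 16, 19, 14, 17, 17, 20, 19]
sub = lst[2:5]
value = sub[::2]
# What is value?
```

lst has length 8. The slice lst[2:5] selects indices [2, 3, 4] (2->19, 3->14, 4->17), giving [19, 14, 17]. So sub = [19, 14, 17]. sub has length 3. The slice sub[::2] selects indices [0, 2] (0->19, 2->17), giving [19, 17].

[19, 17]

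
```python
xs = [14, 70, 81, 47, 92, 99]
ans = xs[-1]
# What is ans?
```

xs has length 6. Negative index -1 maps to positive index 6 + (-1) = 5. xs[5] = 99.

99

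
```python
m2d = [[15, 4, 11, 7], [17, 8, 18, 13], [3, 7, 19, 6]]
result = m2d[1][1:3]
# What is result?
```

m2d[1] = [17, 8, 18, 13]. m2d[1] has length 4. The slice m2d[1][1:3] selects indices [1, 2] (1->8, 2->18), giving [8, 18].

[8, 18]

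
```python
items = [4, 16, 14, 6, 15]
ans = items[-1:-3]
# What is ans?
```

items has length 5. The slice items[-1:-3] resolves to an empty index range, so the result is [].

[]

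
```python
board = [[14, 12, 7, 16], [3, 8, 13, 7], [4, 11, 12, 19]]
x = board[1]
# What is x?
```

board has 3 rows. Row 1 is [3, 8, 13, 7].

[3, 8, 13, 7]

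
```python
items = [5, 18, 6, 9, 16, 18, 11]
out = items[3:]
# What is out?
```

items has length 7. The slice items[3:] selects indices [3, 4, 5, 6] (3->9, 4->16, 5->18, 6->11), giving [9, 16, 18, 11].

[9, 16, 18, 11]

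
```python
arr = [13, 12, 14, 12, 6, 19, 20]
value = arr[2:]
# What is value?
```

arr has length 7. The slice arr[2:] selects indices [2, 3, 4, 5, 6] (2->14, 3->12, 4->6, 5->19, 6->20), giving [14, 12, 6, 19, 20].

[14, 12, 6, 19, 20]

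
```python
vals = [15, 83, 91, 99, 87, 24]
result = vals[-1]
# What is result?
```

vals has length 6. Negative index -1 maps to positive index 6 + (-1) = 5. vals[5] = 24.

24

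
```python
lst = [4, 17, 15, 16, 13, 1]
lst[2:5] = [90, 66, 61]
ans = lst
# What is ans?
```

lst starts as [4, 17, 15, 16, 13, 1] (length 6). The slice lst[2:5] covers indices [2, 3, 4] with values [15, 16, 13]. Replacing that slice with [90, 66, 61] (same length) produces [4, 17, 90, 66, 61, 1].

[4, 17, 90, 66, 61, 1]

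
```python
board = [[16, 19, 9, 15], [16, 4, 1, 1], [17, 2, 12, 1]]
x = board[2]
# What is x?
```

board has 3 rows. Row 2 is [17, 2, 12, 1].

[17, 2, 12, 1]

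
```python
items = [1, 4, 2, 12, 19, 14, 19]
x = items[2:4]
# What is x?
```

items has length 7. The slice items[2:4] selects indices [2, 3] (2->2, 3->12), giving [2, 12].

[2, 12]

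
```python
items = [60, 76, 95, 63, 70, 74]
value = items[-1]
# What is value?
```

items has length 6. Negative index -1 maps to positive index 6 + (-1) = 5. items[5] = 74.

74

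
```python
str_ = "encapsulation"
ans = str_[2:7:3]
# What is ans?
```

str_ has length 13. The slice str_[2:7:3] selects indices [2, 5] (2->'c', 5->'s'), giving 'cs'.

'cs'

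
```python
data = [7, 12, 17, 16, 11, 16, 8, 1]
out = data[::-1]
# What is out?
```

data has length 8. The slice data[::-1] selects indices [7, 6, 5, 4, 3, 2, 1, 0] (7->1, 6->8, 5->16, 4->11, 3->16, 2->17, 1->12, 0->7), giving [1, 8, 16, 11, 16, 17, 12, 7].

[1, 8, 16, 11, 16, 17, 12, 7]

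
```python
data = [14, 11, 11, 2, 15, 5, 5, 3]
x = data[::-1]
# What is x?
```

data has length 8. The slice data[::-1] selects indices [7, 6, 5, 4, 3, 2, 1, 0] (7->3, 6->5, 5->5, 4->15, 3->2, 2->11, 1->11, 0->14), giving [3, 5, 5, 15, 2, 11, 11, 14].

[3, 5, 5, 15, 2, 11, 11, 14]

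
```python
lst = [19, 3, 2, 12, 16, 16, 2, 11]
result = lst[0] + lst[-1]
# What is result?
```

lst has length 8. lst[0] = 19.
lst has length 8. Negative index -1 maps to positive index 8 + (-1) = 7. lst[7] = 11.
Sum: 19 + 11 = 30.

30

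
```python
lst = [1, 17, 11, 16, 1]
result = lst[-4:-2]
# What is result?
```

lst has length 5. The slice lst[-4:-2] selects indices [1, 2] (1->17, 2->11), giving [17, 11].

[17, 11]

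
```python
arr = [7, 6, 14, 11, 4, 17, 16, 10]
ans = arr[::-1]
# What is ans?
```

arr has length 8. The slice arr[::-1] selects indices [7, 6, 5, 4, 3, 2, 1, 0] (7->10, 6->16, 5->17, 4->4, 3->11, 2->14, 1->6, 0->7), giving [10, 16, 17, 4, 11, 14, 6, 7].

[10, 16, 17, 4, 11, 14, 6, 7]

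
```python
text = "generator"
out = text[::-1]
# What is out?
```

text has length 9. The slice text[::-1] selects indices [8, 7, 6, 5, 4, 3, 2, 1, 0] (8->'r', 7->'o', 6->'t', 5->'a', 4->'r', 3->'e', 2->'n', 1->'e', 0->'g'), giving 'rotareneg'.

'rotareneg'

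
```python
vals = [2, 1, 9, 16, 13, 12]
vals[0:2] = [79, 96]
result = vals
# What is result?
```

vals starts as [2, 1, 9, 16, 13, 12] (length 6). The slice vals[0:2] covers indices [0, 1] with values [2, 1]. Replacing that slice with [79, 96] (same length) produces [79, 96, 9, 16, 13, 12].

[79, 96, 9, 16, 13, 12]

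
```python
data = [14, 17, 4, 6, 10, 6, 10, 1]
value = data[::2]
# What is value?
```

data has length 8. The slice data[::2] selects indices [0, 2, 4, 6] (0->14, 2->4, 4->10, 6->10), giving [14, 4, 10, 10].

[14, 4, 10, 10]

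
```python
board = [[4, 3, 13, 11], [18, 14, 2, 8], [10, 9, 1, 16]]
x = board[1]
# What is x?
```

board has 3 rows. Row 1 is [18, 14, 2, 8].

[18, 14, 2, 8]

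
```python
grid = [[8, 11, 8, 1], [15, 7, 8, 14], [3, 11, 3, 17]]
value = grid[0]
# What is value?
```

grid has 3 rows. Row 0 is [8, 11, 8, 1].

[8, 11, 8, 1]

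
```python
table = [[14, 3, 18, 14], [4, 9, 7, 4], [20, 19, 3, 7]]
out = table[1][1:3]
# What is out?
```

table[1] = [4, 9, 7, 4]. table[1] has length 4. The slice table[1][1:3] selects indices [1, 2] (1->9, 2->7), giving [9, 7].

[9, 7]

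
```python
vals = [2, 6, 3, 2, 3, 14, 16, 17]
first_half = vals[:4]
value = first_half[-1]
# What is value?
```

vals has length 8. The slice vals[:4] selects indices [0, 1, 2, 3] (0->2, 1->6, 2->3, 3->2), giving [2, 6, 3, 2]. So first_half = [2, 6, 3, 2]. Then first_half[-1] = 2.

2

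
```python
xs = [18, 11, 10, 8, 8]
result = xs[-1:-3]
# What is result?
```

xs has length 5. The slice xs[-1:-3] resolves to an empty index range, so the result is [].

[]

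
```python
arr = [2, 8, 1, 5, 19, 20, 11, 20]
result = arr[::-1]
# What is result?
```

arr has length 8. The slice arr[::-1] selects indices [7, 6, 5, 4, 3, 2, 1, 0] (7->20, 6->11, 5->20, 4->19, 3->5, 2->1, 1->8, 0->2), giving [20, 11, 20, 19, 5, 1, 8, 2].

[20, 11, 20, 19, 5, 1, 8, 2]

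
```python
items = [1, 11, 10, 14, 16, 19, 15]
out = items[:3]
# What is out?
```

items has length 7. The slice items[:3] selects indices [0, 1, 2] (0->1, 1->11, 2->10), giving [1, 11, 10].

[1, 11, 10]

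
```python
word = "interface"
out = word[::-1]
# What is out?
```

word has length 9. The slice word[::-1] selects indices [8, 7, 6, 5, 4, 3, 2, 1, 0] (8->'e', 7->'c', 6->'a', 5->'f', 4->'r', 3->'e', 2->'t', 1->'n', 0->'i'), giving 'ecafretni'.

'ecafretni'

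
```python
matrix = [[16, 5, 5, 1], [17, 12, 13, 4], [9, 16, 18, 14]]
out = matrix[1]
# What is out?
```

matrix has 3 rows. Row 1 is [17, 12, 13, 4].

[17, 12, 13, 4]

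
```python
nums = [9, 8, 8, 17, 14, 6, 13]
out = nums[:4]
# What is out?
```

nums has length 7. The slice nums[:4] selects indices [0, 1, 2, 3] (0->9, 1->8, 2->8, 3->17), giving [9, 8, 8, 17].

[9, 8, 8, 17]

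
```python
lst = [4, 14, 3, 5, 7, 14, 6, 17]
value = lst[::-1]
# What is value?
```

lst has length 8. The slice lst[::-1] selects indices [7, 6, 5, 4, 3, 2, 1, 0] (7->17, 6->6, 5->14, 4->7, 3->5, 2->3, 1->14, 0->4), giving [17, 6, 14, 7, 5, 3, 14, 4].

[17, 6, 14, 7, 5, 3, 14, 4]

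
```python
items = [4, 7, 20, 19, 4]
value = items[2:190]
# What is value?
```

items has length 5. The slice items[2:190] selects indices [2, 3, 4] (2->20, 3->19, 4->4), giving [20, 19, 4].

[20, 19, 4]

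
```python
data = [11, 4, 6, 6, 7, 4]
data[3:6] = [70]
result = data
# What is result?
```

data starts as [11, 4, 6, 6, 7, 4] (length 6). The slice data[3:6] covers indices [3, 4, 5] with values [6, 7, 4]. Replacing that slice with [70] (different length) produces [11, 4, 6, 70].

[11, 4, 6, 70]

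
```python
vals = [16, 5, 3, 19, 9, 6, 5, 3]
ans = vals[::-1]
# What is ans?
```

vals has length 8. The slice vals[::-1] selects indices [7, 6, 5, 4, 3, 2, 1, 0] (7->3, 6->5, 5->6, 4->9, 3->19, 2->3, 1->5, 0->16), giving [3, 5, 6, 9, 19, 3, 5, 16].

[3, 5, 6, 9, 19, 3, 5, 16]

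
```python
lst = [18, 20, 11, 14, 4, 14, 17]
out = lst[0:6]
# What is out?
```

lst has length 7. The slice lst[0:6] selects indices [0, 1, 2, 3, 4, 5] (0->18, 1->20, 2->11, 3->14, 4->4, 5->14), giving [18, 20, 11, 14, 4, 14].

[18, 20, 11, 14, 4, 14]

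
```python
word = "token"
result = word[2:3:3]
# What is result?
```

word has length 5. The slice word[2:3:3] selects indices [2] (2->'k'), giving 'k'.

'k'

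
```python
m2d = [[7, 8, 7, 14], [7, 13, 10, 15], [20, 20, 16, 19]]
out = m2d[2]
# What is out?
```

m2d has 3 rows. Row 2 is [20, 20, 16, 19].

[20, 20, 16, 19]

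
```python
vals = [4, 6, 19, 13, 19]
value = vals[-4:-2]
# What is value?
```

vals has length 5. The slice vals[-4:-2] selects indices [1, 2] (1->6, 2->19), giving [6, 19].

[6, 19]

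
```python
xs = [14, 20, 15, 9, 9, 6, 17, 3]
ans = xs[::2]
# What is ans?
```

xs has length 8. The slice xs[::2] selects indices [0, 2, 4, 6] (0->14, 2->15, 4->9, 6->17), giving [14, 15, 9, 17].

[14, 15, 9, 17]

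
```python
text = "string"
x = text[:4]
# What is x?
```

text has length 6. The slice text[:4] selects indices [0, 1, 2, 3] (0->'s', 1->'t', 2->'r', 3->'i'), giving 'stri'.

'stri'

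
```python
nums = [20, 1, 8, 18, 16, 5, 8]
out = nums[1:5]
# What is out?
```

nums has length 7. The slice nums[1:5] selects indices [1, 2, 3, 4] (1->1, 2->8, 3->18, 4->16), giving [1, 8, 18, 16].

[1, 8, 18, 16]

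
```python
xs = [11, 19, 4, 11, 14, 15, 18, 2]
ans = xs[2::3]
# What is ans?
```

xs has length 8. The slice xs[2::3] selects indices [2, 5] (2->4, 5->15), giving [4, 15].

[4, 15]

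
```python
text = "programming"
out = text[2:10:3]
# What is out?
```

text has length 11. The slice text[2:10:3] selects indices [2, 5, 8] (2->'o', 5->'a', 8->'i'), giving 'oai'.

'oai'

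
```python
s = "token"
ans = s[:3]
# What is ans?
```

s has length 5. The slice s[:3] selects indices [0, 1, 2] (0->'t', 1->'o', 2->'k'), giving 'tok'.

'tok'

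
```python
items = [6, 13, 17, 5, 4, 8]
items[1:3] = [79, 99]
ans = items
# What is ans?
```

items starts as [6, 13, 17, 5, 4, 8] (length 6). The slice items[1:3] covers indices [1, 2] with values [13, 17]. Replacing that slice with [79, 99] (same length) produces [6, 79, 99, 5, 4, 8].

[6, 79, 99, 5, 4, 8]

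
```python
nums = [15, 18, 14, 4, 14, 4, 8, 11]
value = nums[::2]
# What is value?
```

nums has length 8. The slice nums[::2] selects indices [0, 2, 4, 6] (0->15, 2->14, 4->14, 6->8), giving [15, 14, 14, 8].

[15, 14, 14, 8]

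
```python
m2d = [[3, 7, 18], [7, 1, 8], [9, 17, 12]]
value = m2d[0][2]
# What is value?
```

m2d[0] = [3, 7, 18]. Taking column 2 of that row yields 18.

18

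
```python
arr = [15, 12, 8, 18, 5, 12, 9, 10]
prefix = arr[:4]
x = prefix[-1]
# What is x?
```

arr has length 8. The slice arr[:4] selects indices [0, 1, 2, 3] (0->15, 1->12, 2->8, 3->18), giving [15, 12, 8, 18]. So prefix = [15, 12, 8, 18]. Then prefix[-1] = 18.

18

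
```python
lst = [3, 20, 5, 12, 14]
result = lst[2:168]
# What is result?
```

lst has length 5. The slice lst[2:168] selects indices [2, 3, 4] (2->5, 3->12, 4->14), giving [5, 12, 14].

[5, 12, 14]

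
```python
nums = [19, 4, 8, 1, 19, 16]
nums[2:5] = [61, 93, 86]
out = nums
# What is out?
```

nums starts as [19, 4, 8, 1, 19, 16] (length 6). The slice nums[2:5] covers indices [2, 3, 4] with values [8, 1, 19]. Replacing that slice with [61, 93, 86] (same length) produces [19, 4, 61, 93, 86, 16].

[19, 4, 61, 93, 86, 16]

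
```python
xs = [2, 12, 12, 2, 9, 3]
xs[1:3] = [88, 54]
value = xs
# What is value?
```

xs starts as [2, 12, 12, 2, 9, 3] (length 6). The slice xs[1:3] covers indices [1, 2] with values [12, 12]. Replacing that slice with [88, 54] (same length) produces [2, 88, 54, 2, 9, 3].

[2, 88, 54, 2, 9, 3]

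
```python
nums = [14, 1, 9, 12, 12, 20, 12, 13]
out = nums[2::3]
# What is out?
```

nums has length 8. The slice nums[2::3] selects indices [2, 5] (2->9, 5->20), giving [9, 20].

[9, 20]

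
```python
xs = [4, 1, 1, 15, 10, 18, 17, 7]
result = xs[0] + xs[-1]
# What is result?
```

xs has length 8. xs[0] = 4.
xs has length 8. Negative index -1 maps to positive index 8 + (-1) = 7. xs[7] = 7.
Sum: 4 + 7 = 11.

11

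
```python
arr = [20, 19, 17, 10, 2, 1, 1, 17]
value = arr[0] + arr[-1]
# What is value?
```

arr has length 8. arr[0] = 20.
arr has length 8. Negative index -1 maps to positive index 8 + (-1) = 7. arr[7] = 17.
Sum: 20 + 17 = 37.

37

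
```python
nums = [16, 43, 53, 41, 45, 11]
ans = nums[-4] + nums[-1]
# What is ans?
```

nums has length 6. Negative index -4 maps to positive index 6 + (-4) = 2. nums[2] = 53.
nums has length 6. Negative index -1 maps to positive index 6 + (-1) = 5. nums[5] = 11.
Sum: 53 + 11 = 64.

64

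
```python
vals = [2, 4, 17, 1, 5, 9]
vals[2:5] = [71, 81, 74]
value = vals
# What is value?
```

vals starts as [2, 4, 17, 1, 5, 9] (length 6). The slice vals[2:5] covers indices [2, 3, 4] with values [17, 1, 5]. Replacing that slice with [71, 81, 74] (same length) produces [2, 4, 71, 81, 74, 9].

[2, 4, 71, 81, 74, 9]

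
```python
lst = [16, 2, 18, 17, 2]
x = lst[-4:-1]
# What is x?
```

lst has length 5. The slice lst[-4:-1] selects indices [1, 2, 3] (1->2, 2->18, 3->17), giving [2, 18, 17].

[2, 18, 17]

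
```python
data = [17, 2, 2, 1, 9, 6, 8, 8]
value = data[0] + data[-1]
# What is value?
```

data has length 8. data[0] = 17.
data has length 8. Negative index -1 maps to positive index 8 + (-1) = 7. data[7] = 8.
Sum: 17 + 8 = 25.

25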